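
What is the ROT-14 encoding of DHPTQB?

RVDHEP

D(3): 3+14=17 → R
H(7): 7+14=21 → V
P(15): 15+14=29≡3 → D
T(19): 19+14=33≡7 → H
Q(16): 16+14=30≡4 → E
B(1): 1+14=15 → P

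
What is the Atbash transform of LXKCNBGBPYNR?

OCPXMYTYKBMI

L(11) → O(14)
X(23) → C(2)
K(10) → P(15)
C(2) → X(23)
N(13) → M(12)
B(1) → Y(24)
G(6) → T(19)
B(1) → Y(24)
P(15) → K(10)
Y(24) → B(1)
N(13) → M(12)
R(17) → I(8)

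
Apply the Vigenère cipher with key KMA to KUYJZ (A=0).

Repeat the key across the message: KMAKM
K(10)+K(10): 20 → U
U(20)+M(12): 32≡6 → G
Y(24)+A(0): 24 → Y
J(9)+K(10): 19 → T
Z(25)+M(12): 37≡11 → L

UGYTL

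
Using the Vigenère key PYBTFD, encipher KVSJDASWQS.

Repeat the key across the message: PYBTFDPYBT
K(10)+P(15): 25 → Z
V(21)+Y(24): 45≡19 → T
S(18)+B(1): 19 → T
J(9)+T(19): 28≡2 → C
D(3)+F(5): 8 → I
A(0)+D(3): 3 → D
S(18)+P(15): 33≡7 → H
W(22)+Y(24): 46≡20 → U
Q(16)+B(1): 17 → R
S(18)+T(19): 37≡11 → L

ZTTCIDHURL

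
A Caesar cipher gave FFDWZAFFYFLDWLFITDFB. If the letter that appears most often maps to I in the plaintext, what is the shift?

The most frequent ciphertext letter is F (appears 7 times).
F is position 5; I is position 8.
Shift = -3≡23.

23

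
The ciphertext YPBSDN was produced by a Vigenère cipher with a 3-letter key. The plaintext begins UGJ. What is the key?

EJS

Subtract each crib letter from the matching ciphertext letter (mod 26):
Y(24)−U(20)=4 → E
P(15)−G(6)=9 → J
B(1)−J(9)=-8≡18 → S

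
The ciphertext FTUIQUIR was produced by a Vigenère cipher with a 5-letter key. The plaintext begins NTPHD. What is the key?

SAFBN

Subtract each crib letter from the matching ciphertext letter (mod 26):
F(5)−N(13)=-8≡18 → S
T(19)−T(19)=0 → A
U(20)−P(15)=5 → F
I(8)−H(7)=1 → B
Q(16)−D(3)=13 → N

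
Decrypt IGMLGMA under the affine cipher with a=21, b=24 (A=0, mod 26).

YOSNOSK

The inverse of 21 mod 26 is 5, since 21·5=105≡1. Apply D(y)=5·(y−24) mod 26:
I(8): 5·(8−24)=-80≡24 → Y
G(6): 5·(6−24)=-90≡14 → O
M(12): 5·(12−24)=-60≡18 → S
L(11): 5·(11−24)=-65≡13 → N
G(6): 5·(6−24)=-90≡14 → O
M(12): 5·(12−24)=-60≡18 → S
A(0): 5·(0−24)=-120≡10 → K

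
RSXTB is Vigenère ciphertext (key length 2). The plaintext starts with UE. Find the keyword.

Subtract each crib letter from the matching ciphertext letter (mod 26):
R(17)−U(20)=-3≡23 → X
S(18)−E(4)=14 → O

XO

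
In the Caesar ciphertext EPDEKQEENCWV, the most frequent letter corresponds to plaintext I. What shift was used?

The most frequent ciphertext letter is E (appears 4 times).
E is position 4; I is position 8.
Shift = -4≡22.

22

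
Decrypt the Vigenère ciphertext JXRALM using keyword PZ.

Repeat the key across the ciphertext: PZPZPZ
J(9)−P(15): -6≡20 → U
X(23)−Z(25): -2≡24 → Y
R(17)−P(15): 2 → C
A(0)−Z(25): -25≡1 → B
L(11)−P(15): -4≡22 → W
M(12)−Z(25): -13≡13 → N

UYCBWN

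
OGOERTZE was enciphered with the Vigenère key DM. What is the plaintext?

Repeat the key across the ciphertext: DMDMDMDM
O(14)−D(3): 11 → L
G(6)−M(12): -6≡20 → U
O(14)−D(3): 11 → L
E(4)−M(12): -8≡18 → S
R(17)−D(3): 14 → O
T(19)−M(12): 7 → H
Z(25)−D(3): 22 → W
E(4)−M(12): -8≡18 → S

LULSOHWS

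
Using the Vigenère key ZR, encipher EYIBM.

DPHSL

Repeat the key across the message: ZRZRZ
E(4)+Z(25): 29≡3 → D
Y(24)+R(17): 41≡15 → P
I(8)+Z(25): 33≡7 → H
B(1)+R(17): 18 → S
M(12)+Z(25): 37≡11 → L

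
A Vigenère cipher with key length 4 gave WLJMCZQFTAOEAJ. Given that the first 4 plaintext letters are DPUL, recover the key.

TWPB

Subtract each crib letter from the matching ciphertext letter (mod 26):
W(22)−D(3)=19 → T
L(11)−P(15)=-4≡22 → W
J(9)−U(20)=-11≡15 → P
M(12)−L(11)=1 → B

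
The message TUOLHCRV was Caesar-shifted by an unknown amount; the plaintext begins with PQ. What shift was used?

From the crib: T(19)−P(15)=4, so the shift is 4.

4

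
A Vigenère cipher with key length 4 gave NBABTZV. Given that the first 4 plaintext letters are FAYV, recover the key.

IBCG

Subtract each crib letter from the matching ciphertext letter (mod 26):
N(13)−F(5)=8 → I
B(1)−A(0)=1 → B
A(0)−Y(24)=-24≡2 → C
B(1)−V(21)=-20≡6 → G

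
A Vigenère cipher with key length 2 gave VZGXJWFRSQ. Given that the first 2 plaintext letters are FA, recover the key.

QZ

Subtract each crib letter from the matching ciphertext letter (mod 26):
V(21)−F(5)=16 → Q
Z(25)−A(0)=25 → Z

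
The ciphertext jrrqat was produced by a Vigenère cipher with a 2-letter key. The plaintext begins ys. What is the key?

Subtract each crib letter from the matching ciphertext letter (mod 26):
j(9)−y(24)=-15≡11 → l
r(17)−s(18)=-1≡25 → z

lz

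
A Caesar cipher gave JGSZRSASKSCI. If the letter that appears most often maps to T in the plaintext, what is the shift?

25

The most frequent ciphertext letter is S (appears 4 times).
S is position 18; T is position 19.
Shift = -1≡25.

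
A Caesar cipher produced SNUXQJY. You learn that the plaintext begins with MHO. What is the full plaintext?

From the crib: S(18)−M(12)=6, so the shift is 6.
Subtract 6 from each ciphertext letter:
S(18): 18−6=12 → M
N(13): 13−6=7 → H
U(20): 20−6=14 → O
X(23): 23−6=17 → R
Q(16): 16−6=10 → K
J(9): 9−6=3 → D
Y(24): 24−6=18 → S

MHORKDS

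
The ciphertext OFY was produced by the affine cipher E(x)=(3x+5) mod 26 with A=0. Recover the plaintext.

The inverse of 3 mod 26 is 9, since 3·9=27≡1. Apply D(y)=9·(y−5) mod 26:
O(14): 9·(14−5)=81≡3 → D
F(5): 9·(5−5)=0 → A
Y(24): 9·(24−5)=171≡15 → P

DAP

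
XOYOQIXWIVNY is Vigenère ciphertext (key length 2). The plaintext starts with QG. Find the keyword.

Subtract each crib letter from the matching ciphertext letter (mod 26):
X(23)−Q(16)=7 → H
O(14)−G(6)=8 → I

HI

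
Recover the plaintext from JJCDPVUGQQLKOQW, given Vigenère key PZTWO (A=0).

UKJHBGVNUCWLVUI

Repeat the key across the ciphertext: PZTWOPZTWOPZTWO
J(9)−P(15): -6≡20 → U
J(9)−Z(25): -16≡10 → K
C(2)−T(19): -17≡9 → J
D(3)−W(22): -19≡7 → H
P(15)−O(14): 1 → B
V(21)−P(15): 6 → G
U(20)−Z(25): -5≡21 → V
G(6)−T(19): -13≡13 → N
Q(16)−W(22): -6≡20 → U
Q(16)−O(14): 2 → C
L(11)−P(15): -4≡22 → W
K(10)−Z(25): -15≡11 → L
O(14)−T(19): -5≡21 → V
Q(16)−W(22): -6≡20 → U
W(22)−O(14): 8 → I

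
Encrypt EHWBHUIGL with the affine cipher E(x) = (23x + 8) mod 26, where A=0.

WNUFNAKQB

E(4): 23·4+8=100≡22 → W
H(7): 23·7+8=169≡13 → N
W(22): 23·22+8=514≡20 → U
B(1): 23·1+8=31≡5 → F
H(7): 23·7+8=169≡13 → N
U(20): 23·20+8=468≡0 → A
I(8): 23·8+8=192≡10 → K
G(6): 23·6+8=146≡16 → Q
L(11): 23·11+8=261≡1 → B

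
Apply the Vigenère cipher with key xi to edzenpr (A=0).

blwmkxo

Repeat the key across the message: xixixix
e(4)+x(23): 27≡1 → b
d(3)+i(8): 11 → l
z(25)+x(23): 48≡22 → w
e(4)+i(8): 12 → m
n(13)+x(23): 36≡10 → k
p(15)+i(8): 23 → x
r(17)+x(23): 40≡14 → o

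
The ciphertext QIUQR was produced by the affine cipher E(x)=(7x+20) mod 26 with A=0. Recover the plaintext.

SCASH

The inverse of 7 mod 26 is 15, since 7·15=105≡1. Apply D(y)=15·(y−20) mod 26:
Q(16): 15·(16−20)=-60≡18 → S
I(8): 15·(8−20)=-180≡2 → C
U(20): 15·(20−20)=0 → A
Q(16): 15·(16−20)=-60≡18 → S
R(17): 15·(17−20)=-45≡7 → H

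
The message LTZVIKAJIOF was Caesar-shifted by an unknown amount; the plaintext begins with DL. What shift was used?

8

From the crib: L(11)−D(3)=8, so the shift is 8.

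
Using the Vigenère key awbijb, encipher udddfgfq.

Repeat the key across the message: awbijbaw
u(20)+a(0): 20 → u
d(3)+w(22): 25 → z
d(3)+b(1): 4 → e
d(3)+i(8): 11 → l
f(5)+j(9): 14 → o
g(6)+b(1): 7 → h
f(5)+a(0): 5 → f
q(16)+w(22): 38≡12 → m

uzelohfm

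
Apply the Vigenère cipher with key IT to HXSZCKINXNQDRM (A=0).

PQASKDQGFGYWZF

Repeat the key across the message: ITITITITITITIT
H(7)+I(8): 15 → P
X(23)+T(19): 42≡16 → Q
S(18)+I(8): 26≡0 → A
Z(25)+T(19): 44≡18 → S
C(2)+I(8): 10 → K
K(10)+T(19): 29≡3 → D
I(8)+I(8): 16 → Q
N(13)+T(19): 32≡6 → G
X(23)+I(8): 31≡5 → F
N(13)+T(19): 32≡6 → G
Q(16)+I(8): 24 → Y
D(3)+T(19): 22 → W
R(17)+I(8): 25 → Z
M(12)+T(19): 31≡5 → F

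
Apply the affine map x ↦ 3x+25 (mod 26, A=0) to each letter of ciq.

fxv

c(2): 3·2+25=31≡5 → f
i(8): 3·8+25=49≡23 → x
q(16): 3·16+25=73≡21 → v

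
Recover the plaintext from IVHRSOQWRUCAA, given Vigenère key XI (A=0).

Repeat the key across the ciphertext: XIXIXIXIXIXIX
I(8)−X(23): -15≡11 → L
V(21)−I(8): 13 → N
H(7)−X(23): -16≡10 → K
R(17)−I(8): 9 → J
S(18)−X(23): -5≡21 → V
O(14)−I(8): 6 → G
Q(16)−X(23): -7≡19 → T
W(22)−I(8): 14 → O
R(17)−X(23): -6≡20 → U
U(20)−I(8): 12 → M
C(2)−X(23): -21≡5 → F
A(0)−I(8): -8≡18 → S
A(0)−X(23): -23≡3 → D

LNKJVGTOUMFSD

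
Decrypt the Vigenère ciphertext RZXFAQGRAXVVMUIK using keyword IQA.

Repeat the key across the ciphertext: IQAIQAIQAIQAIQAI
R(17)−I(8): 9 → J
Z(25)−Q(16): 9 → J
X(23)−A(0): 23 → X
F(5)−I(8): -3≡23 → X
A(0)−Q(16): -16≡10 → K
Q(16)−A(0): 16 → Q
G(6)−I(8): -2≡24 → Y
R(17)−Q(16): 1 → B
A(0)−A(0): 0 → A
X(23)−I(8): 15 → P
V(21)−Q(16): 5 → F
V(21)−A(0): 21 → V
M(12)−I(8): 4 → E
U(20)−Q(16): 4 → E
I(8)−A(0): 8 → I
K(10)−I(8): 2 → C

JJXXKQYBAPFVEEIC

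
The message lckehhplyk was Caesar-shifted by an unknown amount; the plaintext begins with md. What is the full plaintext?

mdlfiiqmzl

From the crib: l(11)−m(12)=-1≡25, so the shift is 25.
Subtract 25 from each ciphertext letter:
l(11): 11−25=-14≡12 → m
c(2): 2−25=-23≡3 → d
k(10): 10−25=-15≡11 → l
e(4): 4−25=-21≡5 → f
h(7): 7−25=-18≡8 → i
h(7): 7−25=-18≡8 → i
p(15): 15−25=-10≡16 → q
l(11): 11−25=-14≡12 → m
y(24): 24−25=-1≡25 → z
k(10): 10−25=-15≡11 → l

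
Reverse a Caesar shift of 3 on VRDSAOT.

SOAPXLQ

V(21): 21−3=18 → S
R(17): 17−3=14 → O
D(3): 3−3=0 → A
S(18): 18−3=15 → P
A(0): 0−3=-3≡23 → X
O(14): 14−3=11 → L
T(19): 19−3=16 → Q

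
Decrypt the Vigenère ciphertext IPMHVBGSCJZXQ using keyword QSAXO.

SXMKHLOSFVJFQ

Repeat the key across the ciphertext: QSAXOQSAXOQSA
I(8)−Q(16): -8≡18 → S
P(15)−S(18): -3≡23 → X
M(12)−A(0): 12 → M
H(7)−X(23): -16≡10 → K
V(21)−O(14): 7 → H
B(1)−Q(16): -15≡11 → L
G(6)−S(18): -12≡14 → O
S(18)−A(0): 18 → S
C(2)−X(23): -21≡5 → F
J(9)−O(14): -5≡21 → V
Z(25)−Q(16): 9 → J
X(23)−S(18): 5 → F
Q(16)−A(0): 16 → Q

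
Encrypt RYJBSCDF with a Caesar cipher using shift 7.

YFQIZJKM

R(17): 17+7=24 → Y
Y(24): 24+7=31≡5 → F
J(9): 9+7=16 → Q
B(1): 1+7=8 → I
S(18): 18+7=25 → Z
C(2): 2+7=9 → J
D(3): 3+7=10 → K
F(5): 5+7=12 → M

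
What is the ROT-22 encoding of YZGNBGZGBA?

Y(24): 24+22=46≡20 → U
Z(25): 25+22=47≡21 → V
G(6): 6+22=28≡2 → C
N(13): 13+22=35≡9 → J
B(1): 1+22=23 → X
G(6): 6+22=28≡2 → C
Z(25): 25+22=47≡21 → V
G(6): 6+22=28≡2 → C
B(1): 1+22=23 → X
A(0): 0+22=22 → W

UVCJXCVCXW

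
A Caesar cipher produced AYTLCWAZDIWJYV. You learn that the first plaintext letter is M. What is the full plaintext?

MKFXOIMLPUIVKH

From the crib: A(0)−M(12)=-12≡14, so the shift is 14.
Subtract 14 from each ciphertext letter:
A(0): 0−14=-14≡12 → M
Y(24): 24−14=10 → K
T(19): 19−14=5 → F
L(11): 11−14=-3≡23 → X
C(2): 2−14=-12≡14 → O
W(22): 22−14=8 → I
A(0): 0−14=-14≡12 → M
Z(25): 25−14=11 → L
D(3): 3−14=-11≡15 → P
I(8): 8−14=-6≡20 → U
W(22): 22−14=8 → I
J(9): 9−14=-5≡21 → V
Y(24): 24−14=10 → K
V(21): 21−14=7 → H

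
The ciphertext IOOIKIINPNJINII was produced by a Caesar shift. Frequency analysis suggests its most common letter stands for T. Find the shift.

The most frequent ciphertext letter is I (appears 7 times).
I is position 8; T is position 19.
Shift = -11≡15.

15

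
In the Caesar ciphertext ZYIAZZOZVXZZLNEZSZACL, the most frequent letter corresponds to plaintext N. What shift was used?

The most frequent ciphertext letter is Z (appears 8 times).
Z is position 25; N is position 13.
Shift = 12.

12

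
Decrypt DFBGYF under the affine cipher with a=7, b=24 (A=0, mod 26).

XBTQAB

The inverse of 7 mod 26 is 15, since 7·15=105≡1. Apply D(y)=15·(y−24) mod 26:
D(3): 15·(3−24)=-315≡23 → X
F(5): 15·(5−24)=-285≡1 → B
B(1): 15·(1−24)=-345≡19 → T
G(6): 15·(6−24)=-270≡16 → Q
Y(24): 15·(24−24)=0 → A
F(5): 15·(5−24)=-285≡1 → B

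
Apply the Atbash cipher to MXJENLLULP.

M(12) → N(13)
X(23) → C(2)
J(9) → Q(16)
E(4) → V(21)
N(13) → M(12)
L(11) → O(14)
L(11) → O(14)
U(20) → F(5)
L(11) → O(14)
P(15) → K(10)

NCQVMOOFOK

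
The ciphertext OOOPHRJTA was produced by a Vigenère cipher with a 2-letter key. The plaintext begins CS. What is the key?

Subtract each crib letter from the matching ciphertext letter (mod 26):
O(14)−C(2)=12 → M
O(14)−S(18)=-4≡22 → W

MW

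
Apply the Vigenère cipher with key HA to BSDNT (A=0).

ISKNA

Repeat the key across the message: HAHAH
B(1)+H(7): 8 → I
S(18)+A(0): 18 → S
D(3)+H(7): 10 → K
N(13)+A(0): 13 → N
T(19)+H(7): 26≡0 → A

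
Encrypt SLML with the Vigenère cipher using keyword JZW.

Repeat the key across the message: JZWJ
S(18)+J(9): 27≡1 → B
L(11)+Z(25): 36≡10 → K
M(12)+W(22): 34≡8 → I
L(11)+J(9): 20 → U

BKIU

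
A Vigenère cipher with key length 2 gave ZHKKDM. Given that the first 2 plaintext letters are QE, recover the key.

Subtract each crib letter from the matching ciphertext letter (mod 26):
Z(25)−Q(16)=9 → J
H(7)−E(4)=3 → D

JD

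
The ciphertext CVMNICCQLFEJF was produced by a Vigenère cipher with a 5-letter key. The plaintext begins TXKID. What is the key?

Subtract each crib letter from the matching ciphertext letter (mod 26):
C(2)−T(19)=-17≡9 → J
V(21)−X(23)=-2≡24 → Y
M(12)−K(10)=2 → C
N(13)−I(8)=5 → F
I(8)−D(3)=5 → F

JYCFF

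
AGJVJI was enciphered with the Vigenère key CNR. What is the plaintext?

YTSTWR

Repeat the key across the ciphertext: CNRCNR
A(0)−C(2): -2≡24 → Y
G(6)−N(13): -7≡19 → T
J(9)−R(17): -8≡18 → S
V(21)−C(2): 19 → T
J(9)−N(13): -4≡22 → W
I(8)−R(17): -9≡17 → R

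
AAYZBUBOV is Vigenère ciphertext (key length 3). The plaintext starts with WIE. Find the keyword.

ESU

Subtract each crib letter from the matching ciphertext letter (mod 26):
A(0)−W(22)=-22≡4 → E
A(0)−I(8)=-8≡18 → S
Y(24)−E(4)=20 → U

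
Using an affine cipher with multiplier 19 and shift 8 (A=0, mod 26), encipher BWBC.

BKBU

B(1): 19·1+8=27≡1 → B
W(22): 19·22+8=426≡10 → K
B(1): 19·1+8=27≡1 → B
C(2): 19·2+8=46≡20 → U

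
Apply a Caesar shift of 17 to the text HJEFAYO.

YAVWRPF

H(7): 7+17=24 → Y
J(9): 9+17=26≡0 → A
E(4): 4+17=21 → V
F(5): 5+17=22 → W
A(0): 0+17=17 → R
Y(24): 24+17=41≡15 → P
O(14): 14+17=31≡5 → F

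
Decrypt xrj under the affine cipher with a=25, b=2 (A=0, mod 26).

flt

The inverse of 25 mod 26 is 25, since 25·25=625≡1. Apply D(y)=25·(y−2) mod 26:
x(23): 25·(23−2)=525≡5 → f
r(17): 25·(17−2)=375≡11 → l
j(9): 25·(9−2)=175≡19 → t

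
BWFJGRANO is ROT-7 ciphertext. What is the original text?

UPYCZKTGH

B(1): 1−7=-6≡20 → U
W(22): 22−7=15 → P
F(5): 5−7=-2≡24 → Y
J(9): 9−7=2 → C
G(6): 6−7=-1≡25 → Z
R(17): 17−7=10 → K
A(0): 0−7=-7≡19 → T
N(13): 13−7=6 → G
O(14): 14−7=7 → H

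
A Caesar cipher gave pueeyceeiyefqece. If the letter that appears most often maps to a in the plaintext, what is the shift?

4

The most frequent ciphertext letter is e (appears 7 times).
e is position 4; a is position 0.
Shift = 4.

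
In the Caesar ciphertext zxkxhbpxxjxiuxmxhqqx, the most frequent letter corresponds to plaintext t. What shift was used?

The most frequent ciphertext letter is x (appears 8 times).
x is position 23; t is position 19.
Shift = 4.

4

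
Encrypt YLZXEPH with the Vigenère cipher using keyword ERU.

Repeat the key across the message: ERUERUE
Y(24)+E(4): 28≡2 → C
L(11)+R(17): 28≡2 → C
Z(25)+U(20): 45≡19 → T
X(23)+E(4): 27≡1 → B
E(4)+R(17): 21 → V
P(15)+U(20): 35≡9 → J
H(7)+E(4): 11 → L

CCTBVJL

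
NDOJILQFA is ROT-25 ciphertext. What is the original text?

OEPKJMRGB

N(13): 13−25=-12≡14 → O
D(3): 3−25=-22≡4 → E
O(14): 14−25=-11≡15 → P
J(9): 9−25=-16≡10 → K
I(8): 8−25=-17≡9 → J
L(11): 11−25=-14≡12 → M
Q(16): 16−25=-9≡17 → R
F(5): 5−25=-20≡6 → G
A(0): 0−25=-25≡1 → B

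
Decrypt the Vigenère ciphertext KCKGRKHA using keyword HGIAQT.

Repeat the key across the ciphertext: HGIAQTHG
K(10)−H(7): 3 → D
C(2)−G(6): -4≡22 → W
K(10)−I(8): 2 → C
G(6)−A(0): 6 → G
R(17)−Q(16): 1 → B
K(10)−T(19): -9≡17 → R
H(7)−H(7): 0 → A
A(0)−G(6): -6≡20 → U

DWCGBRAU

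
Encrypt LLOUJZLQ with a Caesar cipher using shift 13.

YYBHWMYD

L(11): 11+13=24 → Y
L(11): 11+13=24 → Y
O(14): 14+13=27≡1 → B
U(20): 20+13=33≡7 → H
J(9): 9+13=22 → W
Z(25): 25+13=38≡12 → M
L(11): 11+13=24 → Y
Q(16): 16+13=29≡3 → D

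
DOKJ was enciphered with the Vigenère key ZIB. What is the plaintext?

EGJK

Repeat the key across the ciphertext: ZIBZ
D(3)−Z(25): -22≡4 → E
O(14)−I(8): 6 → G
K(10)−B(1): 9 → J
J(9)−Z(25): -16≡10 → K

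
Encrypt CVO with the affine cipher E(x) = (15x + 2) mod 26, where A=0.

GFE

C(2): 15·2+2=32≡6 → G
V(21): 15·21+2=317≡5 → F
O(14): 15·14+2=212≡4 → E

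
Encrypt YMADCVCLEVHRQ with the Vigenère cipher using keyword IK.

GWINKFKVMFPBY

Repeat the key across the message: IKIKIKIKIKIKI
Y(24)+I(8): 32≡6 → G
M(12)+K(10): 22 → W
A(0)+I(8): 8 → I
D(3)+K(10): 13 → N
C(2)+I(8): 10 → K
V(21)+K(10): 31≡5 → F
C(2)+I(8): 10 → K
L(11)+K(10): 21 → V
E(4)+I(8): 12 → M
V(21)+K(10): 31≡5 → F
H(7)+I(8): 15 → P
R(17)+K(10): 27≡1 → B
Q(16)+I(8): 24 → Y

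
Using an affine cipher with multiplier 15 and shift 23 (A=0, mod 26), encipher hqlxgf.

h(7): 15·7+23=128≡24 → y
q(16): 15·16+23=263≡3 → d
l(11): 15·11+23=188≡6 → g
x(23): 15·23+23=368≡4 → e
g(6): 15·6+23=113≡9 → j
f(5): 15·5+23=98≡20 → u

ydgeju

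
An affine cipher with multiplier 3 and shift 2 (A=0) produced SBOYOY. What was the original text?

The inverse of 3 mod 26 is 9, since 3·9=27≡1. Apply D(y)=9·(y−2) mod 26:
S(18): 9·(18−2)=144≡14 → O
B(1): 9·(1−2)=-9≡17 → R
O(14): 9·(14−2)=108≡4 → E
Y(24): 9·(24−2)=198≡16 → Q
O(14): 9·(14−2)=108≡4 → E
Y(24): 9·(24−2)=198≡16 → Q

OREQEQ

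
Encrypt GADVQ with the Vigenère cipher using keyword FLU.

Repeat the key across the message: FLUFL
G(6)+F(5): 11 → L
A(0)+L(11): 11 → L
D(3)+U(20): 23 → X
V(21)+F(5): 26≡0 → A
Q(16)+L(11): 27≡1 → B

LLXAB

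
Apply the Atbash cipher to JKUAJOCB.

QPFZQLXY

J(9) → Q(16)
K(10) → P(15)
U(20) → F(5)
A(0) → Z(25)
J(9) → Q(16)
O(14) → L(11)
C(2) → X(23)
B(1) → Y(24)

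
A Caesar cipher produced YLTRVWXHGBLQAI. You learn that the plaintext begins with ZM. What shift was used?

From the crib: Y(24)−Z(25)=-1≡25, so the shift is 25.

25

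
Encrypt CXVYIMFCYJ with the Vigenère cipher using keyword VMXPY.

Repeat the key across the message: VMXPYVMXPY
C(2)+V(21): 23 → X
X(23)+M(12): 35≡9 → J
V(21)+X(23): 44≡18 → S
Y(24)+P(15): 39≡13 → N
I(8)+Y(24): 32≡6 → G
M(12)+V(21): 33≡7 → H
F(5)+M(12): 17 → R
C(2)+X(23): 25 → Z
Y(24)+P(15): 39≡13 → N
J(9)+Y(24): 33≡7 → H

XJSNGHRZNH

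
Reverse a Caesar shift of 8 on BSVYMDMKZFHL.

TKNQEVECRXZD

B(1): 1−8=-7≡19 → T
S(18): 18−8=10 → K
V(21): 21−8=13 → N
Y(24): 24−8=16 → Q
M(12): 12−8=4 → E
D(3): 3−8=-5≡21 → V
M(12): 12−8=4 → E
K(10): 10−8=2 → C
Z(25): 25−8=17 → R
F(5): 5−8=-3≡23 → X
H(7): 7−8=-1≡25 → Z
L(11): 11−8=3 → D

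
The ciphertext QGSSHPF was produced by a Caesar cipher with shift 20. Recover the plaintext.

Q(16): 16−20=-4≡22 → W
G(6): 6−20=-14≡12 → M
S(18): 18−20=-2≡24 → Y
S(18): 18−20=-2≡24 → Y
H(7): 7−20=-13≡13 → N
P(15): 15−20=-5≡21 → V
F(5): 5−20=-15≡11 → L

WMYYNVL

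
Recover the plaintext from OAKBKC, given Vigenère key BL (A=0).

Repeat the key across the ciphertext: BLBLBL
O(14)−B(1): 13 → N
A(0)−L(11): -11≡15 → P
K(10)−B(1): 9 → J
B(1)−L(11): -10≡16 → Q
K(10)−B(1): 9 → J
C(2)−L(11): -9≡17 → R

NPJQJR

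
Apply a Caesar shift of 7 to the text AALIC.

A(0): 0+7=7 → H
A(0): 0+7=7 → H
L(11): 11+7=18 → S
I(8): 8+7=15 → P
C(2): 2+7=9 → J

HHSPJ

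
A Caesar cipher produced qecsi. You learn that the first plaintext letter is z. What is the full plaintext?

znlbr

From the crib: q(16)−z(25)=-9≡17, so the shift is 17.
Subtract 17 from each ciphertext letter:
q(16): 16−17=-1≡25 → z
e(4): 4−17=-13≡13 → n
c(2): 2−17=-15≡11 → l
s(18): 18−17=1 → b
i(8): 8−17=-9≡17 → r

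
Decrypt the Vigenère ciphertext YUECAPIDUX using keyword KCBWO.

Repeat the key across the ciphertext: KCBWOKCBWO
Y(24)−K(10): 14 → O
U(20)−C(2): 18 → S
E(4)−B(1): 3 → D
C(2)−W(22): -20≡6 → G
A(0)−O(14): -14≡12 → M
P(15)−K(10): 5 → F
I(8)−C(2): 6 → G
D(3)−B(1): 2 → C
U(20)−W(22): -2≡24 → Y
X(23)−O(14): 9 → J

OSDGMFGCYJ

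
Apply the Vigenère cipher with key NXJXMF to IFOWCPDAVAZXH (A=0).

VCXTOUQXEXLCU

Repeat the key across the message: NXJXMFNXJXMFN
I(8)+N(13): 21 → V
F(5)+X(23): 28≡2 → C
O(14)+J(9): 23 → X
W(22)+X(23): 45≡19 → T
C(2)+M(12): 14 → O
P(15)+F(5): 20 → U
D(3)+N(13): 16 → Q
A(0)+X(23): 23 → X
V(21)+J(9): 30≡4 → E
A(0)+X(23): 23 → X
Z(25)+M(12): 37≡11 → L
X(23)+F(5): 28≡2 → C
H(7)+N(13): 20 → U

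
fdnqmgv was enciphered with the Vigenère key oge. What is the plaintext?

rxjcgch

Repeat the key across the ciphertext: ogeogeo
f(5)−o(14): -9≡17 → r
d(3)−g(6): -3≡23 → x
n(13)−e(4): 9 → j
q(16)−o(14): 2 → c
m(12)−g(6): 6 → g
g(6)−e(4): 2 → c
v(21)−o(14): 7 → h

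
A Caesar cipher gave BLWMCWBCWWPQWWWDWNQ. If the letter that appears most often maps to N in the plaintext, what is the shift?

9

The most frequent ciphertext letter is W (appears 8 times).
W is position 22; N is position 13.
Shift = 9.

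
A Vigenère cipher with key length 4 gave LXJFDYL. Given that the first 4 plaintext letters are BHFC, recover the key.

Subtract each crib letter from the matching ciphertext letter (mod 26):
L(11)−B(1)=10 → K
X(23)−H(7)=16 → Q
J(9)−F(5)=4 → E
F(5)−C(2)=3 → D

KQED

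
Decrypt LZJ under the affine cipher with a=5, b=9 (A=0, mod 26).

QYA

The inverse of 5 mod 26 is 21, since 5·21=105≡1. Apply D(y)=21·(y−9) mod 26:
L(11): 21·(11−9)=42≡16 → Q
Z(25): 21·(25−9)=336≡24 → Y
J(9): 21·(9−9)=0 → A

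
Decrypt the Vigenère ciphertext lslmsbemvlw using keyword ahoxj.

Repeat the key across the ciphertext: ahoxjahoxja
l(11)−a(0): 11 → l
s(18)−h(7): 11 → l
l(11)−o(14): -3≡23 → x
m(12)−x(23): -11≡15 → p
s(18)−j(9): 9 → j
b(1)−a(0): 1 → b
e(4)−h(7): -3≡23 → x
m(12)−o(14): -2≡24 → y
v(21)−x(23): -2≡24 → y
l(11)−j(9): 2 → c
w(22)−a(0): 22 → w

llxpjbxyycw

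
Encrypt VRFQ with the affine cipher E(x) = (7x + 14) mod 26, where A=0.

FDXW

V(21): 7·21+14=161≡5 → F
R(17): 7·17+14=133≡3 → D
F(5): 7·5+14=49≡23 → X
Q(16): 7·16+14=126≡22 → W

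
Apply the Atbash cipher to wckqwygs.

w(22) → d(3)
c(2) → x(23)
k(10) → p(15)
q(16) → j(9)
w(22) → d(3)
y(24) → b(1)
g(6) → t(19)
s(18) → h(7)

dxpjdbth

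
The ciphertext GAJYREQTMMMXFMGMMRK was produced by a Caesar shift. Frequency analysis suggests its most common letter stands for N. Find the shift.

25

The most frequent ciphertext letter is M (appears 6 times).
M is position 12; N is position 13.
Shift = -1≡25.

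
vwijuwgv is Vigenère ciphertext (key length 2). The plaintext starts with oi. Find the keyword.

ho

Subtract each crib letter from the matching ciphertext letter (mod 26):
v(21)−o(14)=7 → h
w(22)−i(8)=14 → o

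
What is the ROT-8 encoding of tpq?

t(19): 19+8=27≡1 → b
p(15): 15+8=23 → x
q(16): 16+8=24 → y

bxy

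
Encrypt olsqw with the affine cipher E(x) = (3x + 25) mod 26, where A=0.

pgbvn

o(14): 3·14+25=67≡15 → p
l(11): 3·11+25=58≡6 → g
s(18): 3·18+25=79≡1 → b
q(16): 3·16+25=73≡21 → v
w(22): 3·22+25=91≡13 → n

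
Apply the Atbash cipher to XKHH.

CPSS

X(23) → C(2)
K(10) → P(15)
H(7) → S(18)
H(7) → S(18)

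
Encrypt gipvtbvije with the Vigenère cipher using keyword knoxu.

Repeat the key across the message: knoxuknoxu
g(6)+k(10): 16 → q
i(8)+n(13): 21 → v
p(15)+o(14): 29≡3 → d
v(21)+x(23): 44≡18 → s
t(19)+u(20): 39≡13 → n
b(1)+k(10): 11 → l
v(21)+n(13): 34≡8 → i
i(8)+o(14): 22 → w
j(9)+x(23): 32≡6 → g
e(4)+u(20): 24 → y

qvdsnliwgy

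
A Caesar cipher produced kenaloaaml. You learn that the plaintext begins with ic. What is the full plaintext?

From the crib: k(10)−i(8)=2, so the shift is 2.
Subtract 2 from each ciphertext letter:
k(10): 10−2=8 → i
e(4): 4−2=2 → c
n(13): 13−2=11 → l
a(0): 0−2=-2≡24 → y
l(11): 11−2=9 → j
o(14): 14−2=12 → m
a(0): 0−2=-2≡24 → y
a(0): 0−2=-2≡24 → y
m(12): 12−2=10 → k
l(11): 11−2=9 → j

iclyjmyykj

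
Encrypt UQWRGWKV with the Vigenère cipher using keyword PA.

Repeat the key across the message: PAPAPAPA
U(20)+P(15): 35≡9 → J
Q(16)+A(0): 16 → Q
W(22)+P(15): 37≡11 → L
R(17)+A(0): 17 → R
G(6)+P(15): 21 → V
W(22)+A(0): 22 → W
K(10)+P(15): 25 → Z
V(21)+A(0): 21 → V

JQLRVWZV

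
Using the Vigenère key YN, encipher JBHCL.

HOFPJ

Repeat the key across the message: YNYNY
J(9)+Y(24): 33≡7 → H
B(1)+N(13): 14 → O
H(7)+Y(24): 31≡5 → F
C(2)+N(13): 15 → P
L(11)+Y(24): 35≡9 → J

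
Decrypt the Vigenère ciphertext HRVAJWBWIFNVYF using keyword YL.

Repeat the key across the ciphertext: YLYLYLYLYLYLYL
H(7)−Y(24): -17≡9 → J
R(17)−L(11): 6 → G
V(21)−Y(24): -3≡23 → X
A(0)−L(11): -11≡15 → P
J(9)−Y(24): -15≡11 → L
W(22)−L(11): 11 → L
B(1)−Y(24): -23≡3 → D
W(22)−L(11): 11 → L
I(8)−Y(24): -16≡10 → K
F(5)−L(11): -6≡20 → U
N(13)−Y(24): -11≡15 → P
V(21)−L(11): 10 → K
Y(24)−Y(24): 0 → A
F(5)−L(11): -6≡20 → U

JGXPLLDLKUPKAU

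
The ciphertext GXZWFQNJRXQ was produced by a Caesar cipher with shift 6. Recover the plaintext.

ARTQZKHDLRK

G(6): 6−6=0 → A
X(23): 23−6=17 → R
Z(25): 25−6=19 → T
W(22): 22−6=16 → Q
F(5): 5−6=-1≡25 → Z
Q(16): 16−6=10 → K
N(13): 13−6=7 → H
J(9): 9−6=3 → D
R(17): 17−6=11 → L
X(23): 23−6=17 → R
Q(16): 16−6=10 → K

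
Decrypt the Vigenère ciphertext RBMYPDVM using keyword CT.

Repeat the key across the ciphertext: CTCTCTCT
R(17)−C(2): 15 → P
B(1)−T(19): -18≡8 → I
M(12)−C(2): 10 → K
Y(24)−T(19): 5 → F
P(15)−C(2): 13 → N
D(3)−T(19): -16≡10 → K
V(21)−C(2): 19 → T
M(12)−T(19): -7≡19 → T

PIKFNKTT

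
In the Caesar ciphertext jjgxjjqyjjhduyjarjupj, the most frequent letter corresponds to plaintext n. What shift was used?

22

The most frequent ciphertext letter is j (appears 9 times).
j is position 9; n is position 13.
Shift = -4≡22.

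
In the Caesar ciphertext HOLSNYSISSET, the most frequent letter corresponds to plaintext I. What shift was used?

The most frequent ciphertext letter is S (appears 4 times).
S is position 18; I is position 8.
Shift = 10.

10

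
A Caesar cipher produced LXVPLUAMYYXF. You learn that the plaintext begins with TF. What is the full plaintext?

TFDXTCIUGGFN

From the crib: L(11)−T(19)=-8≡18, so the shift is 18.
Subtract 18 from each ciphertext letter:
L(11): 11−18=-7≡19 → T
X(23): 23−18=5 → F
V(21): 21−18=3 → D
P(15): 15−18=-3≡23 → X
L(11): 11−18=-7≡19 → T
U(20): 20−18=2 → C
A(0): 0−18=-18≡8 → I
M(12): 12−18=-6≡20 → U
Y(24): 24−18=6 → G
Y(24): 24−18=6 → G
X(23): 23−18=5 → F
F(5): 5−18=-13≡13 → N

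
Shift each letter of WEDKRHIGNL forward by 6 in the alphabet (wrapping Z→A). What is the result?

CKJQXNOMTR

W(22): 22+6=28≡2 → C
E(4): 4+6=10 → K
D(3): 3+6=9 → J
K(10): 10+6=16 → Q
R(17): 17+6=23 → X
H(7): 7+6=13 → N
I(8): 8+6=14 → O
G(6): 6+6=12 → M
N(13): 13+6=19 → T
L(11): 11+6=17 → R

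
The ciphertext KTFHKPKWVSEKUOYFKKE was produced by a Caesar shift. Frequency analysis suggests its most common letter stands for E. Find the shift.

6

The most frequent ciphertext letter is K (appears 6 times).
K is position 10; E is position 4.
Shift = 6.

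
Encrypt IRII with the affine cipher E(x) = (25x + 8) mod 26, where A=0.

ARAA

I(8): 25·8+8=208≡0 → A
R(17): 25·17+8=433≡17 → R
I(8): 25·8+8=208≡0 → A
I(8): 25·8+8=208≡0 → A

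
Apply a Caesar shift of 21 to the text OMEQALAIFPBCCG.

JHZLVGVDAKWXXB

O(14): 14+21=35≡9 → J
M(12): 12+21=33≡7 → H
E(4): 4+21=25 → Z
Q(16): 16+21=37≡11 → L
A(0): 0+21=21 → V
L(11): 11+21=32≡6 → G
A(0): 0+21=21 → V
I(8): 8+21=29≡3 → D
F(5): 5+21=26≡0 → A
P(15): 15+21=36≡10 → K
B(1): 1+21=22 → W
C(2): 2+21=23 → X
C(2): 2+21=23 → X
G(6): 6+21=27≡1 → B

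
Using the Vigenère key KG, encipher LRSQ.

VXCW

Repeat the key across the message: KGKG
L(11)+K(10): 21 → V
R(17)+G(6): 23 → X
S(18)+K(10): 28≡2 → C
Q(16)+G(6): 22 → W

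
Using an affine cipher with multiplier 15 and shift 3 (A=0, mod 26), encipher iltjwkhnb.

tmcivxeqs

i(8): 15·8+3=123≡19 → t
l(11): 15·11+3=168≡12 → m
t(19): 15·19+3=288≡2 → c
j(9): 15·9+3=138≡8 → i
w(22): 15·22+3=333≡21 → v
k(10): 15·10+3=153≡23 → x
h(7): 15·7+3=108≡4 → e
n(13): 15·13+3=198≡16 → q
b(1): 15·1+3=18 → s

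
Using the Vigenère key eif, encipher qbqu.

Repeat the key across the message: eife
q(16)+e(4): 20 → u
b(1)+i(8): 9 → j
q(16)+f(5): 21 → v
u(20)+e(4): 24 → y

ujvy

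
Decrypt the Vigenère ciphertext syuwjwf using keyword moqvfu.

Repeat the key across the ciphertext: moqvfum
s(18)−m(12): 6 → g
y(24)−o(14): 10 → k
u(20)−q(16): 4 → e
w(22)−v(21): 1 → b
j(9)−f(5): 4 → e
w(22)−u(20): 2 → c
f(5)−m(12): -7≡19 → t

gkebect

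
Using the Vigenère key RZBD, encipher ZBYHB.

QAZKS

Repeat the key across the message: RZBDR
Z(25)+R(17): 42≡16 → Q
B(1)+Z(25): 26≡0 → A
Y(24)+B(1): 25 → Z
H(7)+D(3): 10 → K
B(1)+R(17): 18 → S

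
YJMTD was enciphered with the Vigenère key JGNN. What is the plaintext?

PDZGU

Repeat the key across the ciphertext: JGNNJ
Y(24)−J(9): 15 → P
J(9)−G(6): 3 → D
M(12)−N(13): -1≡25 → Z
T(19)−N(13): 6 → G
D(3)−J(9): -6≡20 → U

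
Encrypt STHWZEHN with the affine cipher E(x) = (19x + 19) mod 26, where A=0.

XQWVARWG

S(18): 19·18+19=361≡23 → X
T(19): 19·19+19=380≡16 → Q
H(7): 19·7+19=152≡22 → W
W(22): 19·22+19=437≡21 → V
Z(25): 19·25+19=494≡0 → A
E(4): 19·4+19=95≡17 → R
H(7): 19·7+19=152≡22 → W
N(13): 19·13+19=266≡6 → G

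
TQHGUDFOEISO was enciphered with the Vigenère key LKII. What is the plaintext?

Repeat the key across the ciphertext: LKIILKIILKII
T(19)−L(11): 8 → I
Q(16)−K(10): 6 → G
H(7)−I(8): -1≡25 → Z
G(6)−I(8): -2≡24 → Y
U(20)−L(11): 9 → J
D(3)−K(10): -7≡19 → T
F(5)−I(8): -3≡23 → X
O(14)−I(8): 6 → G
E(4)−L(11): -7≡19 → T
I(8)−K(10): -2≡24 → Y
S(18)−I(8): 10 → K
O(14)−I(8): 6 → G

IGZYJTXGTYKG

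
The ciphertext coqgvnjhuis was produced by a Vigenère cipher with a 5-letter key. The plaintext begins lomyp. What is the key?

Subtract each crib letter from the matching ciphertext letter (mod 26):
c(2)−l(11)=-9≡17 → r
o(14)−o(14)=0 → a
q(16)−m(12)=4 → e
g(6)−y(24)=-18≡8 → i
v(21)−p(15)=6 → g

raeig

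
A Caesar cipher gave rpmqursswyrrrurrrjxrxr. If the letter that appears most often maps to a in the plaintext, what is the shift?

The most frequent ciphertext letter is r (appears 10 times).
r is position 17; a is position 0.
Shift = 17.

17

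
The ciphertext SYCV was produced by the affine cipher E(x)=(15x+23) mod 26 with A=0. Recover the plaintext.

RHJM

The inverse of 15 mod 26 is 7, since 15·7=105≡1. Apply D(y)=7·(y−23) mod 26:
S(18): 7·(18−23)=-35≡17 → R
Y(24): 7·(24−23)=7 → H
C(2): 7·(2−23)=-147≡9 → J
V(21): 7·(21−23)=-14≡12 → M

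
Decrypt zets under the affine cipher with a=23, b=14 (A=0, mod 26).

The inverse of 23 mod 26 is 17, since 23·17=391≡1. Apply D(y)=17·(y−14) mod 26:
z(25): 17·(25−14)=187≡5 → f
e(4): 17·(4−14)=-170≡12 → m
t(19): 17·(19−14)=85≡7 → h
s(18): 17·(18−14)=68≡16 → q

fmhq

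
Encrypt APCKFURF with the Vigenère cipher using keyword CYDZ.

Repeat the key across the message: CYDZCYDZ
A(0)+C(2): 2 → C
P(15)+Y(24): 39≡13 → N
C(2)+D(3): 5 → F
K(10)+Z(25): 35≡9 → J
F(5)+C(2): 7 → H
U(20)+Y(24): 44≡18 → S
R(17)+D(3): 20 → U
F(5)+Z(25): 30≡4 → E

CNFJHSUE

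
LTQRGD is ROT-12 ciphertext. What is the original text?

ZHEFUR

L(11): 11−12=-1≡25 → Z
T(19): 19−12=7 → H
Q(16): 16−12=4 → E
R(17): 17−12=5 → F
G(6): 6−12=-6≡20 → U
D(3): 3−12=-9≡17 → R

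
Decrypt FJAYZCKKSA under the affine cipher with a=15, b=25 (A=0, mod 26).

The inverse of 15 mod 26 is 7, since 15·7=105≡1. Apply D(y)=7·(y−25) mod 26:
F(5): 7·(5−25)=-140≡16 → Q
J(9): 7·(9−25)=-112≡18 → S
A(0): 7·(0−25)=-175≡7 → H
Y(24): 7·(24−25)=-7≡19 → T
Z(25): 7·(25−25)=0 → A
C(2): 7·(2−25)=-161≡21 → V
K(10): 7·(10−25)=-105≡25 → Z
K(10): 7·(10−25)=-105≡25 → Z
S(18): 7·(18−25)=-49≡3 → D
A(0): 7·(0−25)=-175≡7 → H

QSHTAVZZDH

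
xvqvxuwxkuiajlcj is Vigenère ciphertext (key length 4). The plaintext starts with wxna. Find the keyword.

bydv

Subtract each crib letter from the matching ciphertext letter (mod 26):
x(23)−w(22)=1 → b
v(21)−x(23)=-2≡24 → y
q(16)−n(13)=3 → d
v(21)−a(0)=21 → v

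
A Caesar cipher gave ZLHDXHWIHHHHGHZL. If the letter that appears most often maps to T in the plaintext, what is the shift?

14

The most frequent ciphertext letter is H (appears 7 times).
H is position 7; T is position 19.
Shift = -12≡14.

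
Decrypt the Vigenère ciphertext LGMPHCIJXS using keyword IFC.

Repeat the key across the ciphertext: IFCIFCIFCI
L(11)−I(8): 3 → D
G(6)−F(5): 1 → B
M(12)−C(2): 10 → K
P(15)−I(8): 7 → H
H(7)−F(5): 2 → C
C(2)−C(2): 0 → A
I(8)−I(8): 0 → A
J(9)−F(5): 4 → E
X(23)−C(2): 21 → V
S(18)−I(8): 10 → K

DBKHCAAEVK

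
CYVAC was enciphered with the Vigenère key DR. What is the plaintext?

ZHSJZ

Repeat the key across the ciphertext: DRDRD
C(2)−D(3): -1≡25 → Z
Y(24)−R(17): 7 → H
V(21)−D(3): 18 → S
A(0)−R(17): -17≡9 → J
C(2)−D(3): -1≡25 → Z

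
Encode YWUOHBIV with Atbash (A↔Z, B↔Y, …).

Y(24) → B(1)
W(22) → D(3)
U(20) → F(5)
O(14) → L(11)
H(7) → S(18)
B(1) → Y(24)
I(8) → R(17)
V(21) → E(4)

BDFLSYRE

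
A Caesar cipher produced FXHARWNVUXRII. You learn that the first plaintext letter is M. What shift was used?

19

From the crib: F(5)−M(12)=-7≡19, so the shift is 19.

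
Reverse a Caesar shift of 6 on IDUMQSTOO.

I(8): 8−6=2 → C
D(3): 3−6=-3≡23 → X
U(20): 20−6=14 → O
M(12): 12−6=6 → G
Q(16): 16−6=10 → K
S(18): 18−6=12 → M
T(19): 19−6=13 → N
O(14): 14−6=8 → I
O(14): 14−6=8 → I

CXOGKMNII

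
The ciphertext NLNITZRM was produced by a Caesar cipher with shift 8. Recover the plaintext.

N(13): 13−8=5 → F
L(11): 11−8=3 → D
N(13): 13−8=5 → F
I(8): 8−8=0 → A
T(19): 19−8=11 → L
Z(25): 25−8=17 → R
R(17): 17−8=9 → J
M(12): 12−8=4 → E

FDFALRJE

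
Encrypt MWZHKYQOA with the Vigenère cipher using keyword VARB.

Repeat the key across the message: VARBVARBV
M(12)+V(21): 33≡7 → H
W(22)+A(0): 22 → W
Z(25)+R(17): 42≡16 → Q
H(7)+B(1): 8 → I
K(10)+V(21): 31≡5 → F
Y(24)+A(0): 24 → Y
Q(16)+R(17): 33≡7 → H
O(14)+B(1): 15 → P
A(0)+V(21): 21 → V

HWQIFYHPV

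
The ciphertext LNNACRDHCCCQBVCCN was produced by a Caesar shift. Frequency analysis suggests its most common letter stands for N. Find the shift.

The most frequent ciphertext letter is C (appears 6 times).
C is position 2; N is position 13.
Shift = -11≡15.

15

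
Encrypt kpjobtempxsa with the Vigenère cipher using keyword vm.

fbeawfzykjnm

Repeat the key across the message: vmvmvmvmvmvm
k(10)+v(21): 31≡5 → f
p(15)+m(12): 27≡1 → b
j(9)+v(21): 30≡4 → e
o(14)+m(12): 26≡0 → a
b(1)+v(21): 22 → w
t(19)+m(12): 31≡5 → f
e(4)+v(21): 25 → z
m(12)+m(12): 24 → y
p(15)+v(21): 36≡10 → k
x(23)+m(12): 35≡9 → j
s(18)+v(21): 39≡13 → n
a(0)+m(12): 12 → m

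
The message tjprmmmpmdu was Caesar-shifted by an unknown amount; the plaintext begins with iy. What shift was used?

From the crib: t(19)−i(8)=11, so the shift is 11.

11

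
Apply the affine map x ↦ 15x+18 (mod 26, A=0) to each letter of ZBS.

Z(25): 15·25+18=393≡3 → D
B(1): 15·1+18=33≡7 → H
S(18): 15·18+18=288≡2 → C

DHC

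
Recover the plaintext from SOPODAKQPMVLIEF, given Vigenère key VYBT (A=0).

Repeat the key across the ciphertext: VYBTVYBTVYBTVYB
S(18)−V(21): -3≡23 → X
O(14)−Y(24): -10≡16 → Q
P(15)−B(1): 14 → O
O(14)−T(19): -5≡21 → V
D(3)−V(21): -18≡8 → I
A(0)−Y(24): -24≡2 → C
K(10)−B(1): 9 → J
Q(16)−T(19): -3≡23 → X
P(15)−V(21): -6≡20 → U
M(12)−Y(24): -12≡14 → O
V(21)−B(1): 20 → U
L(11)−T(19): -8≡18 → S
I(8)−V(21): -13≡13 → N
E(4)−Y(24): -20≡6 → G
F(5)−B(1): 4 → E

XQOVICJXUOUSNGE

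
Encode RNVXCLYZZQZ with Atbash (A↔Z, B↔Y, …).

IMECXOBAAJA

R(17) → I(8)
N(13) → M(12)
V(21) → E(4)
X(23) → C(2)
C(2) → X(23)
L(11) → O(14)
Y(24) → B(1)
Z(25) → A(0)
Z(25) → A(0)
Q(16) → J(9)
Z(25) → A(0)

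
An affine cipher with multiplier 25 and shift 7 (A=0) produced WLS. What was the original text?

The inverse of 25 mod 26 is 25, since 25·25=625≡1. Apply D(y)=25·(y−7) mod 26:
W(22): 25·(22−7)=375≡11 → L
L(11): 25·(11−7)=100≡22 → W
S(18): 25·(18−7)=275≡15 → P

LWP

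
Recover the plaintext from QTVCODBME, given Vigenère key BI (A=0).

PLUUNVAED

Repeat the key across the ciphertext: BIBIBIBIB
Q(16)−B(1): 15 → P
T(19)−I(8): 11 → L
V(21)−B(1): 20 → U
C(2)−I(8): -6≡20 → U
O(14)−B(1): 13 → N
D(3)−I(8): -5≡21 → V
B(1)−B(1): 0 → A
M(12)−I(8): 4 → E
E(4)−B(1): 3 → D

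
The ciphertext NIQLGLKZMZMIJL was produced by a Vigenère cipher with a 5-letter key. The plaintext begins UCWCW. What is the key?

TGUJK

Subtract each crib letter from the matching ciphertext letter (mod 26):
N(13)−U(20)=-7≡19 → T
I(8)−C(2)=6 → G
Q(16)−W(22)=-6≡20 → U
L(11)−C(2)=9 → J
G(6)−W(22)=-16≡10 → K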